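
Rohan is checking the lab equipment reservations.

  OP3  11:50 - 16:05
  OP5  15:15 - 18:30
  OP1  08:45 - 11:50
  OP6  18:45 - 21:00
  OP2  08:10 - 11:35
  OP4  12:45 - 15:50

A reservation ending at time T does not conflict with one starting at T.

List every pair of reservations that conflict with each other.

OP1 & OP2, OP3 & OP4, OP3 & OP5, OP4 & OP5

Two intervals overlap when each starts before the other ends.
Sorted by start: OP2, OP1, OP3, OP4, OP5, OP6.
OP1 starts before OP2 ends → OP2 and OP1 overlap.
OP3 starts after OP2 ends, so OP2 has no further overlaps.
OP3 starts exactly when OP1 ends (back-to-back, no overlap), so OP1 has no further overlaps.
OP4 starts before OP3 ends → OP3 and OP4 overlap.
OP5 starts before OP3 ends → OP3 and OP5 overlap.
OP6 starts after OP3 ends.
OP5 starts before OP4 ends → OP4 and OP5 overlap.
OP6 starts after OP4 ends.
OP6 starts after OP5 ends.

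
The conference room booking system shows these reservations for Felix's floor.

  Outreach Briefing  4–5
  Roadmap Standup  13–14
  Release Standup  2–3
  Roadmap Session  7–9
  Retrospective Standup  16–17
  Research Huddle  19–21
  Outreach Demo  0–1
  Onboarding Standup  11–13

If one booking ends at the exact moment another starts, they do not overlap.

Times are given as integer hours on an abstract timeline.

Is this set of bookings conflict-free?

Yes

Two intervals overlap when each starts before the other ends.
Sorted by start: Outreach Demo, Release Standup, Outreach Briefing, Roadmap Session, Onboarding Standup, Roadmap Standup, Retrospective Standup, Research Huddle.
Release Standup starts after Outreach Demo ends; Outreach Demo is clear from here.
Outreach Briefing starts after Release Standup ends; Release Standup is clear from here.
Roadmap Session starts after Outreach Briefing ends; Outreach Briefing is clear from here.
Onboarding Standup starts after Roadmap Session ends; Roadmap Session is clear from here.
Roadmap Standup starts exactly when Onboarding Standup ends (back-to-back, no overlap); Onboarding Standup is clear from here.
Retrospective Standup starts after Roadmap Standup ends; Roadmap Standup is clear from here.
Research Huddle starts after Retrospective Standup ends.
Every pair is clear; the schedule has no overlaps.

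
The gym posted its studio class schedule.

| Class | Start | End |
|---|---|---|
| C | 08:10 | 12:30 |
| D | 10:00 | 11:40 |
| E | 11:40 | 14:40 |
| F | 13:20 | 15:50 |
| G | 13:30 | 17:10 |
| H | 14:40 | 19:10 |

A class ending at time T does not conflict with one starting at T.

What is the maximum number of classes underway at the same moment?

Sort all start/end points and keep a running count:
08:10 start C → 1
10:00 start D → 2
11:40 end D → 1
11:40 start E → 2
12:30 end C → 1
13:20 start F → 2
13:30 start G → 3
14:40 end E → 2
14:40 start H → 3
15:50 end F → 2
17:10 end G → 1
19:10 end H → 0
Peak is 3, at 13:30 (E, F, G).

3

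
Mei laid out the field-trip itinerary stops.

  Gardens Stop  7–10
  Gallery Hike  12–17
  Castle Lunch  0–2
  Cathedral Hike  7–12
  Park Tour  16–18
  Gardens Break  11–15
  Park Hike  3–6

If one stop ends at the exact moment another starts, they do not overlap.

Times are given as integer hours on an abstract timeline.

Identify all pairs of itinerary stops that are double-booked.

Sorted by start: Castle Lunch, Park Hike, Cathedral Hike, Gardens Stop, Gardens Break, Gallery Hike, Park Tour.
Park Hike starts after Castle Lunch ends, so Castle Lunch has no further overlaps.
Cathedral Hike starts after Park Hike ends, so Park Hike has no further overlaps.
Gardens Stop starts before Cathedral Hike ends → Cathedral Hike and Gardens Stop overlap.
Gardens Break starts before Cathedral Hike ends → Cathedral Hike and Gardens Break overlap.
Gallery Hike starts exactly when Cathedral Hike ends (back-to-back, no overlap), so Cathedral Hike has no further overlaps.
Gardens Break starts after Gardens Stop ends, so Gardens Stop has no further overlaps.
Gallery Hike starts before Gardens Break ends → Gardens Break and Gallery Hike overlap.
Park Tour starts after Gardens Break ends.
Park Tour starts before Gallery Hike ends → Gallery Hike and Park Tour overlap.

Cathedral Hike & Gardens Break, Cathedral Hike & Gardens Stop, Gallery Hike & Gardens Break, Gallery Hike & Park Tour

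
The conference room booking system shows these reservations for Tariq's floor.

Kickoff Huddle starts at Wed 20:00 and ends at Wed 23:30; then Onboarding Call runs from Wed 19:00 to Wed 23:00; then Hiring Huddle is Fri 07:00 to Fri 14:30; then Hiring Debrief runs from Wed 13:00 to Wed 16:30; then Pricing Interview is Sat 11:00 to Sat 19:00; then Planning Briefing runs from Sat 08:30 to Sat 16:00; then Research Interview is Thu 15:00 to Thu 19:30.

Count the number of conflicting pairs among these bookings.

Sorted by start: Hiring Debrief, Onboarding Call, Kickoff Huddle, Research Interview, Hiring Huddle, Planning Briefing, Pricing Interview.
Onboarding Call starts after Hiring Debrief ends, so nothing later overlaps Hiring Debrief either.
Kickoff Huddle starts before Onboarding Call ends → Onboarding Call and Kickoff Huddle overlap.
Research Interview starts after Onboarding Call ends, so nothing later overlaps Onboarding Call either.
Research Interview starts after Kickoff Huddle ends, so nothing later overlaps Kickoff Huddle either.
Hiring Huddle starts after Research Interview ends, so nothing later overlaps Research Interview either.
Planning Briefing starts after Hiring Huddle ends, so nothing later overlaps Hiring Huddle either.
Pricing Interview starts before Planning Briefing ends → Planning Briefing and Pricing Interview overlap.
Overlapping pairs: Kickoff Huddle & Onboarding Call, Planning Briefing & Pricing Interview — 2 in total.

2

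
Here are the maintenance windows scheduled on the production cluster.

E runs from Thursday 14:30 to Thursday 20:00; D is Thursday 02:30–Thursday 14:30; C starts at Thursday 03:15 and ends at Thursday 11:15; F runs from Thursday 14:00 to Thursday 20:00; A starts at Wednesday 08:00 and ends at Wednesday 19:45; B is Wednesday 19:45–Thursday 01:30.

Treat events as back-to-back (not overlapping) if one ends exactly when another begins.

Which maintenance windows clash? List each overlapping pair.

C & D, D & F, E & F

Sorted by start: A, B, D, C, F, E.
B starts exactly when A ends (back-to-back, no overlap); A is clear from here.
D starts after B ends; B is clear from here.
C starts before D ends → D and C overlap.
F starts before D ends → D and F overlap.
E starts exactly when D ends (back-to-back, no overlap).
F starts after C ends; C is clear from here.
E starts before F ends → F and E overlap.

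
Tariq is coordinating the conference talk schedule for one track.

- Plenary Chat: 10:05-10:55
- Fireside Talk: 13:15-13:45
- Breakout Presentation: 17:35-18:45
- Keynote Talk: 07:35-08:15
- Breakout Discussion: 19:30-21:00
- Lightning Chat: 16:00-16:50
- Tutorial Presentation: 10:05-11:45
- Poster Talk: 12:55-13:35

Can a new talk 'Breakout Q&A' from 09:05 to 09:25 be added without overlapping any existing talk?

Keynote Talk: ends 08:15 at or before Breakout Q&A starts 09:05 → clear.
Plenary Chat: starts 10:05 at or after Breakout Q&A ends 09:25 → clear.
Tutorial Presentation: starts 10:05 at or after Breakout Q&A ends 09:25 → clear.
Poster Talk: starts 12:55 at or after Breakout Q&A ends 09:25 → clear.
Fireside Talk: starts 13:15 at or after Breakout Q&A ends 09:25 → clear.
Lightning Chat: starts 16:00 at or after Breakout Q&A ends 09:25 → clear.
Breakout Presentation: starts 17:35 at or after Breakout Q&A ends 09:25 → clear.
Breakout Discussion: starts 19:30 at or after Breakout Q&A ends 09:25 → clear.

Yes — the slot is free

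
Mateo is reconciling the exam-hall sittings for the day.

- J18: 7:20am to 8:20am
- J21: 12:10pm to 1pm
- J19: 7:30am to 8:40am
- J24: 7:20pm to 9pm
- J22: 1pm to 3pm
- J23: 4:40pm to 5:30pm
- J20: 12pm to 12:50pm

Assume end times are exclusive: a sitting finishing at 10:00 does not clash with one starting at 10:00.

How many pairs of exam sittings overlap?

Sorted by start: J18, J19, J20, J21, J22, J23, J24.
J19 starts before J18 ends → J18 and J19 overlap.
J20 starts after J18 ends; J18 is clear from here.
J20 starts after J19 ends; J19 is clear from here.
J21 starts before J20 ends → J20 and J21 overlap.
J22 starts after J20 ends; J20 is clear from here.
J22 starts exactly when J21 ends (back-to-back, no overlap); J21 is clear from here.
J23 starts after J22 ends; J22 is clear from here.
J24 starts after J23 ends.
Overlapping pairs: J18 & J19, J20 & J21 — 2 in total.

2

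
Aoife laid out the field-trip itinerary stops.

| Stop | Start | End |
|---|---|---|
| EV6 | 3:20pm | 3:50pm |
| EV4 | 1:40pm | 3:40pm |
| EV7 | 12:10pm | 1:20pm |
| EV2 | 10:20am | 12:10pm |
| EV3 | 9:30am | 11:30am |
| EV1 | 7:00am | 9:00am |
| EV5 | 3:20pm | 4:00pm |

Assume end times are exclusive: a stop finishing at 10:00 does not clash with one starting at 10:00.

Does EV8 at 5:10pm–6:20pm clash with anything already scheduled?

EV1: ends 9:00am at or before EV8 starts 5:10pm → clear.
EV3: ends 11:30am at or before EV8 starts 5:10pm → clear.
EV2: ends 12:10pm at or before EV8 starts 5:10pm → clear.
EV7: ends 1:20pm at or before EV8 starts 5:10pm → clear.
EV4: ends 3:40pm at or before EV8 starts 5:10pm → clear.
EV5: ends 4:00pm at or before EV8 starts 5:10pm → clear.
EV6: ends 3:50pm at or before EV8 starts 5:10pm → clear.

No — it doesn't clash with anything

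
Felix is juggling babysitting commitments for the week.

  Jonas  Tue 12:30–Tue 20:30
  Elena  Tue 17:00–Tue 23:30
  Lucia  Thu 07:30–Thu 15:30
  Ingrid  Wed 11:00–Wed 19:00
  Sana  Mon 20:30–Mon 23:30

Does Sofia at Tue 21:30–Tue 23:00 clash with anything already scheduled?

Yes — it overlaps Elena

Sana: ends Mon 23:30 at or before Sofia starts Tue 21:30 → clear.
Jonas: ends Tue 20:30 at or before Sofia starts Tue 21:30 → clear.
Elena: starts Tue 17:00 before Sofia ends Tue 23:00, and ends Tue 23:30 after Sofia starts Tue 21:30 → overlap.
Ingrid: starts Wed 11:00 at or after Sofia ends Tue 23:00 → clear.
Lucia: starts Thu 07:30 at or after Sofia ends Tue 23:00 → clear.
Sofia overlaps Elena.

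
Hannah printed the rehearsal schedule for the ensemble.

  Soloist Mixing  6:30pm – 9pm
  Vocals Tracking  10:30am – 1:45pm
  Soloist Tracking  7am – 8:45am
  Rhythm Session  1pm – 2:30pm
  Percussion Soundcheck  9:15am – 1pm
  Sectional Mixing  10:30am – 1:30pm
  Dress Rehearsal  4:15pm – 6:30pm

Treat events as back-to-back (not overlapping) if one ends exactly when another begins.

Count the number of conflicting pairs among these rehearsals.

5

Sorted by start: Soloist Tracking, Percussion Soundcheck, Vocals Tracking, Sectional Mixing, Rhythm Session, Dress Rehearsal, Soloist Mixing.
Percussion Soundcheck starts after Soloist Tracking ends, so Soloist Tracking has no further overlaps.
Vocals Tracking starts before Percussion Soundcheck ends → Percussion Soundcheck and Vocals Tracking overlap.
Sectional Mixing starts before Percussion Soundcheck ends → Percussion Soundcheck and Sectional Mixing overlap.
Rhythm Session starts exactly when Percussion Soundcheck ends (back-to-back, no overlap), so Percussion Soundcheck has no further overlaps.
Sectional Mixing starts before Vocals Tracking ends → Vocals Tracking and Sectional Mixing overlap.
Rhythm Session starts before Vocals Tracking ends → Vocals Tracking and Rhythm Session overlap.
Dress Rehearsal starts after Vocals Tracking ends, so Vocals Tracking has no further overlaps.
Rhythm Session starts before Sectional Mixing ends → Sectional Mixing and Rhythm Session overlap.
Dress Rehearsal starts after Sectional Mixing ends, so Sectional Mixing has no further overlaps.
Dress Rehearsal starts after Rhythm Session ends, so Rhythm Session has no further overlaps.
Soloist Mixing starts exactly when Dress Rehearsal ends (back-to-back, no overlap).
Overlapping pairs: Percussion Soundcheck & Sectional Mixing, Percussion Soundcheck & Vocals Tracking, Rhythm Session & Sectional Mixing, Rhythm Session & Vocals Tracking, Sectional Mixing & Vocals Tracking — 5 in total.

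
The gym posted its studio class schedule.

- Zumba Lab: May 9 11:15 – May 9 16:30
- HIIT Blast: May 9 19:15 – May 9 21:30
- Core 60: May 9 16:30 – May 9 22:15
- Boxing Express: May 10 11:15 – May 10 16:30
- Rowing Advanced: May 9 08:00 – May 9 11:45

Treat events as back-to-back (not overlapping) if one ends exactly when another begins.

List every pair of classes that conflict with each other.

Core 60 & HIIT Blast, Rowing Advanced & Zumba Lab

Two intervals overlap when each starts before the other ends.
Sorted by start: Rowing Advanced, Zumba Lab, Core 60, HIIT Blast, Boxing Express.
Zumba Lab starts before Rowing Advanced ends → Rowing Advanced and Zumba Lab overlap.
Core 60 starts after Rowing Advanced ends, so Rowing Advanced has no further overlaps.
Core 60 starts exactly when Zumba Lab ends (back-to-back, no overlap), so Zumba Lab has no further overlaps.
HIIT Blast starts before Core 60 ends → Core 60 and HIIT Blast overlap.
Boxing Express starts after Core 60 ends.
Boxing Express starts after HIIT Blast ends.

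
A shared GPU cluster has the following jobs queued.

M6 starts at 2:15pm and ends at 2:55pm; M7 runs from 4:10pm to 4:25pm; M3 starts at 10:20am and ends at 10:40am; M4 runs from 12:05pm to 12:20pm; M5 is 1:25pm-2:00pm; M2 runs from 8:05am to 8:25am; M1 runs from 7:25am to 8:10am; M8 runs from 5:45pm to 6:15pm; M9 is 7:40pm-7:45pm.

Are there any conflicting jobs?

Sorted by start: M1, M2, M3, M4, M5, M6, M7, M8, M9.
M2 starts before M1 ends → M1 and M2 overlap.
That's a conflict, so the schedule is not conflict-free.

Yes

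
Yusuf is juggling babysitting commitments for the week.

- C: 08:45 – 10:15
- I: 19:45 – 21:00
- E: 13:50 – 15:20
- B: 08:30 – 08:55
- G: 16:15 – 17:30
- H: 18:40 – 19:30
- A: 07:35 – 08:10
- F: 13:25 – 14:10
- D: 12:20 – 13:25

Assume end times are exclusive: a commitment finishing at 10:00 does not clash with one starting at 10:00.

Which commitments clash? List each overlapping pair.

B & C, E & F

Check each pair: they overlap iff neither finishes before the other starts.
Sorted by start: A, B, C, D, F, E, G, H, I.
B starts after A ends; A is clear from here.
C starts before B ends → B and C overlap.
D starts after B ends; B is clear from here.
D starts after C ends; C is clear from here.
F starts exactly when D ends (back-to-back, no overlap); D is clear from here.
E starts before F ends → F and E overlap.
G starts after F ends; F is clear from here.
G starts after E ends; E is clear from here.
H starts after G ends; G is clear from here.
I starts after H ends.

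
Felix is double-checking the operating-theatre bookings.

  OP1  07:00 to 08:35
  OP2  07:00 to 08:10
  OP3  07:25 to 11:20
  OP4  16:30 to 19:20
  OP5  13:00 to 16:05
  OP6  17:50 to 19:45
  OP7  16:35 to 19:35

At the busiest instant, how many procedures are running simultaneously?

Sweep the timeline, counting +1 at each start and −1 at each end (ends before starts at a tie):
07:00 start OP1 → 1
07:00 start OP2 → 2
07:25 start OP3 → 3
08:10 end OP2 → 2
08:35 end OP1 → 1
11:20 end OP3 → 0
13:00 start OP5 → 1
16:05 end OP5 → 0
16:30 start OP4 → 1
16:35 start OP7 → 2
17:50 start OP6 → 3
19:20 end OP4 → 2
19:35 end OP7 → 1
19:45 end OP6 → 0
Peak is 3, at 07:25 (OP1, OP2, OP3).

3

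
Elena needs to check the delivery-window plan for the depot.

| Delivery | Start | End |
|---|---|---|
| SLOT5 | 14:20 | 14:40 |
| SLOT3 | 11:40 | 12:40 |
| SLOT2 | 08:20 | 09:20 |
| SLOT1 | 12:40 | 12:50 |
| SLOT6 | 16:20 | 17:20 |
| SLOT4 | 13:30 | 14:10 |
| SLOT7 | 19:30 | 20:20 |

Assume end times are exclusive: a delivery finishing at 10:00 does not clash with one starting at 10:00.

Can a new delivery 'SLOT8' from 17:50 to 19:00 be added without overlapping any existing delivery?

Yes — the slot is free

SLOT2: ends 09:20 at or before SLOT8 starts 17:50 → clear.
SLOT3: ends 12:40 at or before SLOT8 starts 17:50 → clear.
SLOT1: ends 12:50 at or before SLOT8 starts 17:50 → clear.
SLOT4: ends 14:10 at or before SLOT8 starts 17:50 → clear.
SLOT5: ends 14:40 at or before SLOT8 starts 17:50 → clear.
SLOT6: ends 17:20 at or before SLOT8 starts 17:50 → clear.
SLOT7: starts 19:30 at or after SLOT8 ends 19:00 → clear.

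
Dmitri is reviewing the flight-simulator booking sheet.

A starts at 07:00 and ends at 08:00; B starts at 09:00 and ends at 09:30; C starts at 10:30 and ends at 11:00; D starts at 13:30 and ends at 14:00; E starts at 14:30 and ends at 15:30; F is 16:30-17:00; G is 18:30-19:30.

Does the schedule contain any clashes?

Two intervals overlap when each starts before the other ends.
Sorted by start: A, B, C, D, E, F, G.
B starts after A ends, so nothing later overlaps A either.
C starts after B ends, so nothing later overlaps B either.
D starts after C ends, so nothing later overlaps C either.
E starts after D ends, so nothing later overlaps D either.
F starts after E ends, so nothing later overlaps E either.
G starts after F ends.
Every pair is clear; the schedule has no overlaps.

No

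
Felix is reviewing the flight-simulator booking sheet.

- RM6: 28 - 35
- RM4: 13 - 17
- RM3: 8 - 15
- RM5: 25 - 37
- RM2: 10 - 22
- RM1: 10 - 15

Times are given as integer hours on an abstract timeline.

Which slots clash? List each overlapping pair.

Sorted by start: RM3, RM1, RM2, RM4, RM5, RM6.
RM1 starts before RM3 ends → RM3 and RM1 overlap.
RM2 starts before RM3 ends → RM3 and RM2 overlap.
RM4 starts before RM3 ends → RM3 and RM4 overlap.
RM5 starts after RM3 ends, so nothing later overlaps RM3 either.
RM2 starts before RM1 ends → RM1 and RM2 overlap.
RM4 starts before RM1 ends → RM1 and RM4 overlap.
RM5 starts after RM1 ends, so nothing later overlaps RM1 either.
RM4 starts before RM2 ends → RM2 and RM4 overlap.
RM5 starts after RM2 ends, so nothing later overlaps RM2 either.
RM5 starts after RM4 ends, so nothing later overlaps RM4 either.
RM6 starts before RM5 ends → RM5 and RM6 overlap.

RM1 & RM2, RM1 & RM3, RM1 & RM4, RM2 & RM3, RM2 & RM4, RM3 & RM4, RM5 & RM6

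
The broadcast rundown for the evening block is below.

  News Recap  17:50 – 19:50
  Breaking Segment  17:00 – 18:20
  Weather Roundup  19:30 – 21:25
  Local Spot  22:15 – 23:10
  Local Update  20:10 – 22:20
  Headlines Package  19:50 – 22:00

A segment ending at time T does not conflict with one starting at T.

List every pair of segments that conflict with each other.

Breaking Segment & News Recap, Headlines Package & Local Update, Headlines Package & Weather Roundup, Local Spot & Local Update, Local Update & Weather Roundup, News Recap & Weather Roundup

Check each pair: they overlap iff neither finishes before the other starts.
Sorted by start: Breaking Segment, News Recap, Weather Roundup, Headlines Package, Local Update, Local Spot.
News Recap starts before Breaking Segment ends → Breaking Segment and News Recap overlap.
Weather Roundup starts after Breaking Segment ends — done with Breaking Segment.
Weather Roundup starts before News Recap ends → News Recap and Weather Roundup overlap.
Headlines Package starts exactly when News Recap ends (back-to-back, no overlap) — done with News Recap.
Headlines Package starts before Weather Roundup ends → Weather Roundup and Headlines Package overlap.
Local Update starts before Weather Roundup ends → Weather Roundup and Local Update overlap.
Local Spot starts after Weather Roundup ends.
Local Update starts before Headlines Package ends → Headlines Package and Local Update overlap.
Local Spot starts after Headlines Package ends.
Local Spot starts before Local Update ends → Local Update and Local Spot overlap.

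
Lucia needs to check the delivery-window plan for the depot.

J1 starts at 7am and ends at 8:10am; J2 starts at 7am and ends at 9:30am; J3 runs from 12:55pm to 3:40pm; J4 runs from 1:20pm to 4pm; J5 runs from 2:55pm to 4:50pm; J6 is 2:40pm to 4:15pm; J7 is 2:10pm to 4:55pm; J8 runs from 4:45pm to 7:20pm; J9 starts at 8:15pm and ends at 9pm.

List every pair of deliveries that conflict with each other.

Check each pair: they overlap iff neither finishes before the other starts.
Sorted by start: J1, J2, J3, J4, J7, J6, J5, J8, J9.
J2 starts before J1 ends → J1 and J2 overlap.
J3 starts after J1 ends; J1 is clear from here.
J3 starts after J2 ends; J2 is clear from here.
J4 starts before J3 ends → J3 and J4 overlap.
J7 starts before J3 ends → J3 and J7 overlap.
J6 starts before J3 ends → J3 and J6 overlap.
J5 starts before J3 ends → J3 and J5 overlap.
J8 starts after J3 ends; J3 is clear from here.
J7 starts before J4 ends → J4 and J7 overlap.
J6 starts before J4 ends → J4 and J6 overlap.
J5 starts before J4 ends → J4 and J5 overlap.
J8 starts after J4 ends; J4 is clear from here.
J6 starts before J7 ends → J7 and J6 overlap.
J5 starts before J7 ends → J7 and J5 overlap.
J8 starts before J7 ends → J7 and J8 overlap.
J9 starts after J7 ends.
J5 starts before J6 ends → J6 and J5 overlap.
J8 starts after J6 ends; J6 is clear from here.
J8 starts before J5 ends → J5 and J8 overlap.
J9 starts after J5 ends.
J9 starts after J8 ends.

J1 & J2, J3 & J4, J3 & J5, J3 & J6, J3 & J7, J4 & J5, J4 & J6, J4 & J7, J5 & J6, J5 & J7, J5 & J8, J6 & J7, J7 & J8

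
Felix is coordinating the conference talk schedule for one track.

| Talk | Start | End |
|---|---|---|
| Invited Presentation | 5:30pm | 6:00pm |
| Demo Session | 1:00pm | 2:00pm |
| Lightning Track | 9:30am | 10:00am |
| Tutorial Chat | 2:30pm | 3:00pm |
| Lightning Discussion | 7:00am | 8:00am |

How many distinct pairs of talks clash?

Check each pair: they overlap iff neither finishes before the other starts.
Sorted by start: Lightning Discussion, Lightning Track, Demo Session, Tutorial Chat, Invited Presentation.
Lightning Track starts after Lightning Discussion ends — done with Lightning Discussion.
Demo Session starts after Lightning Track ends — done with Lightning Track.
Tutorial Chat starts after Demo Session ends — done with Demo Session.
Invited Presentation starts after Tutorial Chat ends.
No pair overlaps.

0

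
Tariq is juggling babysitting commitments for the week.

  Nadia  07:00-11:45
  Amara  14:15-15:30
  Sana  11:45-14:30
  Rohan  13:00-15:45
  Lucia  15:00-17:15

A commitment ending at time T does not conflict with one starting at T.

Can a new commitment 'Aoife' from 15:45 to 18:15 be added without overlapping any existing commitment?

No — it overlaps Lucia

Nadia: ends 11:45 at or before Aoife starts 15:45 → clear.
Sana: ends 14:30 at or before Aoife starts 15:45 → clear.
Rohan: ends 15:45 at or before Aoife starts 15:45 → clear.
Amara: ends 15:30 at or before Aoife starts 15:45 → clear.
Lucia: starts 15:00 before Aoife ends 18:15, and ends 17:15 after Aoife starts 15:45 → overlap.
Aoife overlaps Lucia.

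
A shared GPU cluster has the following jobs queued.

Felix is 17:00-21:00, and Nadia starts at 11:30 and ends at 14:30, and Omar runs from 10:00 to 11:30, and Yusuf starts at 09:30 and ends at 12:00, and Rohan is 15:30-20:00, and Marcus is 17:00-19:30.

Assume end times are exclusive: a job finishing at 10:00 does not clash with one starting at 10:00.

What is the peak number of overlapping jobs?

3

Sweep the timeline, counting +1 at each start and −1 at each end (ends before starts at a tie):
09:30 start Yusuf → 1
10:00 start Omar → 2
11:30 end Omar → 1
11:30 start Nadia → 2
12:00 end Yusuf → 1
14:30 end Nadia → 0
15:30 start Rohan → 1
17:00 start Felix → 2
17:00 start Marcus → 3
19:30 end Marcus → 2
20:00 end Rohan → 1
21:00 end Felix → 0
Peak is 3, at 17:00 (Felix, Marcus, Rohan).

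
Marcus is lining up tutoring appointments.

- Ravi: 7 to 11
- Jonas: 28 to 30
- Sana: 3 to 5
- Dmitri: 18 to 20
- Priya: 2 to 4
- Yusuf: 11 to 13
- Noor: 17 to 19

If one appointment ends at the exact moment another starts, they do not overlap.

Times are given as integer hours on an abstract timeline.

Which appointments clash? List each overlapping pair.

Dmitri & Noor, Priya & Sana

Two intervals overlap when each starts before the other ends.
Sorted by start: Priya, Sana, Ravi, Yusuf, Noor, Dmitri, Jonas.
Sana starts before Priya ends → Priya and Sana overlap.
Ravi starts after Priya ends; Priya is clear from here.
Ravi starts after Sana ends; Sana is clear from here.
Yusuf starts exactly when Ravi ends (back-to-back, no overlap); Ravi is clear from here.
Noor starts after Yusuf ends; Yusuf is clear from here.
Dmitri starts before Noor ends → Noor and Dmitri overlap.
Jonas starts after Noor ends.
Jonas starts after Dmitri ends.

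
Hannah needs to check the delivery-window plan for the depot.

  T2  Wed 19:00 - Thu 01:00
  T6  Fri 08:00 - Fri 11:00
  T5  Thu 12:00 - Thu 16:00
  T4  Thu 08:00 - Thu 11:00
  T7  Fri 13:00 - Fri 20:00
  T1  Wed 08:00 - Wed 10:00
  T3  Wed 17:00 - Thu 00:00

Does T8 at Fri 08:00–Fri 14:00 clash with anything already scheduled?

Yes — it overlaps T6, T7

T1: ends Wed 10:00 at or before T8 starts Fri 08:00 → clear.
T3: ends Thu 00:00 at or before T8 starts Fri 08:00 → clear.
T2: ends Thu 01:00 at or before T8 starts Fri 08:00 → clear.
T4: ends Thu 11:00 at or before T8 starts Fri 08:00 → clear.
T5: ends Thu 16:00 at or before T8 starts Fri 08:00 → clear.
T6: starts Fri 08:00 before T8 ends Fri 14:00, and ends Fri 11:00 after T8 starts Fri 08:00 → overlap.
T7: starts Fri 13:00 before T8 ends Fri 14:00, and ends Fri 20:00 after T8 starts Fri 08:00 → overlap.
T8 overlaps T6, T7.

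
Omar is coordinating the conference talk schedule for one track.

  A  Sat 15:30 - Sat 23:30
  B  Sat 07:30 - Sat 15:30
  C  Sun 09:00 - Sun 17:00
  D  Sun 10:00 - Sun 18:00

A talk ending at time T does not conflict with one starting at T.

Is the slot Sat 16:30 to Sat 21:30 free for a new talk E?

No — it overlaps A

B: ends Sat 15:30 at or before E starts Sat 16:30 → clear.
A: starts Sat 15:30 before E ends Sat 21:30, and ends Sat 23:30 after E starts Sat 16:30 → overlap.
C: starts Sun 09:00 at or after E ends Sat 21:30 → clear.
D: starts Sun 10:00 at or after E ends Sat 21:30 → clear.
E overlaps A.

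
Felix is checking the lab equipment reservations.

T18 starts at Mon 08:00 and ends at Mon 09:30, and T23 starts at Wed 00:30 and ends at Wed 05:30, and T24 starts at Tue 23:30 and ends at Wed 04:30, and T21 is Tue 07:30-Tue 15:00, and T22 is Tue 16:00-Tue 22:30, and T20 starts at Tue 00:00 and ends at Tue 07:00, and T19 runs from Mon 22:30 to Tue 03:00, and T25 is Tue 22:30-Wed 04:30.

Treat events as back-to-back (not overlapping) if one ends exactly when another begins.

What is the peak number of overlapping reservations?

Sweep the timeline, counting +1 at each start and −1 at each end (ends before starts at a tie):
Mon 08:00 start T18 → 1
Mon 09:30 end T18 → 0
Mon 22:30 start T19 → 1
Tue 00:00 start T20 → 2
Tue 03:00 end T19 → 1
Tue 07:00 end T20 → 0
Tue 07:30 start T21 → 1
Tue 15:00 end T21 → 0
Tue 16:00 start T22 → 1
Tue 22:30 end T22 → 0
Tue 22:30 start T25 → 1
Tue 23:30 start T24 → 2
Wed 00:30 start T23 → 3
Wed 04:30 end T24 → 2
Wed 04:30 end T25 → 1
Wed 05:30 end T23 → 0
Peak is 3, at Wed 00:30 (T23, T24, T25).

3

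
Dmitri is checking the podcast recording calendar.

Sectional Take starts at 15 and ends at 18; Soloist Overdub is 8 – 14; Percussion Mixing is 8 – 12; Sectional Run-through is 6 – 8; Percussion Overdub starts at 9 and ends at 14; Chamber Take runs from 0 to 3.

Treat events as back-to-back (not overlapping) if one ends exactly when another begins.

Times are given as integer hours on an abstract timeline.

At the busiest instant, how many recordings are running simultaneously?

3

Sweep the timeline, counting +1 at each start and −1 at each end (ends before starts at a tie):
0 start Chamber Take → 1
3 end Chamber Take → 0
6 start Sectional Run-through → 1
8 end Sectional Run-through → 0
8 start Percussion Mixing → 1
8 start Soloist Overdub → 2
9 start Percussion Overdub → 3
12 end Percussion Mixing → 2
14 end Percussion Overdub → 1
14 end Soloist Overdub → 0
15 start Sectional Take → 1
18 end Sectional Take → 0
Peak is 3, at 9 (Percussion Mixing, Percussion Overdub, Soloist Overdub).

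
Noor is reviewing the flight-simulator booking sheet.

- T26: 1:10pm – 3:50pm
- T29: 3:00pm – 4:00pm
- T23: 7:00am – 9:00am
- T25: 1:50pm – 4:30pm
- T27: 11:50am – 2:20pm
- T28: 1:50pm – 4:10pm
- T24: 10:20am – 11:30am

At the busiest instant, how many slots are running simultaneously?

4

Sweep the timeline, counting +1 at each start and −1 at each end (ends before starts at a tie):
7:00am start T23 → 1
9:00am end T23 → 0
10:20am start T24 → 1
11:30am end T24 → 0
11:50am start T27 → 1
1:10pm start T26 → 2
1:50pm start T25 → 3
1:50pm start T28 → 4
2:20pm end T27 → 3
3:00pm start T29 → 4
3:50pm end T26 → 3
4:00pm end T29 → 2
4:10pm end T28 → 1
4:30pm end T25 → 0
Peak is 4, at 1:50pm (T25, T26, T27, T28).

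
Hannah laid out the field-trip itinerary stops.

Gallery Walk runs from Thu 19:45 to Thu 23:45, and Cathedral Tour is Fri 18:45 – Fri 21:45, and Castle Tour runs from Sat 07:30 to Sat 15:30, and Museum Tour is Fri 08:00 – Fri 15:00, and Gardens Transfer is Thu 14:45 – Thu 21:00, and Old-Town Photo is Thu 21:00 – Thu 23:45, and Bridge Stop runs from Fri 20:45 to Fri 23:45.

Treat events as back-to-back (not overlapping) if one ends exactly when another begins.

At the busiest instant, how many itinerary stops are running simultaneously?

Sweep the timeline, counting +1 at each start and −1 at each end (ends before starts at a tie):
Thu 14:45 start Gardens Transfer → 1
Thu 19:45 start Gallery Walk → 2
Thu 21:00 end Gardens Transfer → 1
Thu 21:00 start Old-Town Photo → 2
Thu 23:45 end Gallery Walk → 1
Thu 23:45 end Old-Town Photo → 0
Fri 08:00 start Museum Tour → 1
Fri 15:00 end Museum Tour → 0
Fri 18:45 start Cathedral Tour → 1
Fri 20:45 start Bridge Stop → 2
Fri 21:45 end Cathedral Tour → 1
Fri 23:45 end Bridge Stop → 0
Sat 07:30 start Castle Tour → 1
Sat 15:30 end Castle Tour → 0
Peak is 2, at Thu 19:45 (Gallery Walk, Gardens Transfer).

2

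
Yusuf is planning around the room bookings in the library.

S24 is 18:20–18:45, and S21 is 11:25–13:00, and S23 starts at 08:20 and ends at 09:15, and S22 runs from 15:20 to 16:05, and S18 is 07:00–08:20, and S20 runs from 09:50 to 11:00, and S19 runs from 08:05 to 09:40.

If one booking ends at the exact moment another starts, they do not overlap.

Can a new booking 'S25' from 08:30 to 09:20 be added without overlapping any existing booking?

No — it overlaps S19, S23

S18: ends 08:20 at or before S25 starts 08:30 → clear.
S19: starts 08:05 before S25 ends 09:20, and ends 09:40 after S25 starts 08:30 → overlap.
S23: starts 08:20 before S25 ends 09:20, and ends 09:15 after S25 starts 08:30 → overlap.
S20: starts 09:50 at or after S25 ends 09:20 → clear.
S21: starts 11:25 at or after S25 ends 09:20 → clear.
S22: starts 15:20 at or after S25 ends 09:20 → clear.
S24: starts 18:20 at or after S25 ends 09:20 → clear.
S25 overlaps S19, S23.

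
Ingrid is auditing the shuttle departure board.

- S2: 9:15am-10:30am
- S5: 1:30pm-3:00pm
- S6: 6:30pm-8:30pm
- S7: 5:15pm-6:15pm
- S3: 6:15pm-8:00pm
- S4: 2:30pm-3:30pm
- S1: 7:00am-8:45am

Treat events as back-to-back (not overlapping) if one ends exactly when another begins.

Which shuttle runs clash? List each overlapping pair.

Sorted by start: S1, S2, S5, S4, S7, S3, S6.
S2 starts after S1 ends, so nothing later overlaps S1 either.
S5 starts after S2 ends, so nothing later overlaps S2 either.
S4 starts before S5 ends → S5 and S4 overlap.
S7 starts after S5 ends, so nothing later overlaps S5 either.
S7 starts after S4 ends, so nothing later overlaps S4 either.
S3 starts exactly when S7 ends (back-to-back, no overlap), so nothing later overlaps S7 either.
S6 starts before S3 ends → S3 and S6 overlap.

S3 & S6, S4 & S5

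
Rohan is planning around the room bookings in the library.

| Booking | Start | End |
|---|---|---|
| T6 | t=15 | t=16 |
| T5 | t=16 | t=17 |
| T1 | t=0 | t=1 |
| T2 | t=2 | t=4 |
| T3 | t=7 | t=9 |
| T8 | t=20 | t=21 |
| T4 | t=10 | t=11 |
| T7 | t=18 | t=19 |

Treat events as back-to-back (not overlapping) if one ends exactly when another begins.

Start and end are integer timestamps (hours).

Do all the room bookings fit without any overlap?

Yes

Two intervals overlap when each starts before the other ends.
Sorted by start: T1, T2, T3, T4, T6, T5, T7, T8.
T2 starts after T1 ends, so nothing later overlaps T1 either.
T3 starts after T2 ends, so nothing later overlaps T2 either.
T4 starts after T3 ends, so nothing later overlaps T3 either.
T6 starts after T4 ends, so nothing later overlaps T4 either.
T5 starts exactly when T6 ends (back-to-back, no overlap), so nothing later overlaps T6 either.
T7 starts after T5 ends, so nothing later overlaps T5 either.
T8 starts after T7 ends.
Every pair is clear; the schedule has no overlaps.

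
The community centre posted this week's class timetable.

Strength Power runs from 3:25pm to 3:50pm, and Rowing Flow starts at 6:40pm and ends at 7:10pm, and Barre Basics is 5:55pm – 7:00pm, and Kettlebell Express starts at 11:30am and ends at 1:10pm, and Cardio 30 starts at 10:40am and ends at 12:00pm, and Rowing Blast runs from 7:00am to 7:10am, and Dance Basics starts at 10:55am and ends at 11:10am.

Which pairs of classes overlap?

Sorted by start: Rowing Blast, Cardio 30, Dance Basics, Kettlebell Express, Strength Power, Barre Basics, Rowing Flow.
Cardio 30 starts after Rowing Blast ends; Rowing Blast is clear from here.
Dance Basics starts before Cardio 30 ends → Cardio 30 and Dance Basics overlap.
Kettlebell Express starts before Cardio 30 ends → Cardio 30 and Kettlebell Express overlap.
Strength Power starts after Cardio 30 ends; Cardio 30 is clear from here.
Kettlebell Express starts after Dance Basics ends; Dance Basics is clear from here.
Strength Power starts after Kettlebell Express ends; Kettlebell Express is clear from here.
Barre Basics starts after Strength Power ends; Strength Power is clear from here.
Rowing Flow starts before Barre Basics ends → Barre Basics and Rowing Flow overlap.

Barre Basics & Rowing Flow, Cardio 30 & Dance Basics, Cardio 30 & Kettlebell Express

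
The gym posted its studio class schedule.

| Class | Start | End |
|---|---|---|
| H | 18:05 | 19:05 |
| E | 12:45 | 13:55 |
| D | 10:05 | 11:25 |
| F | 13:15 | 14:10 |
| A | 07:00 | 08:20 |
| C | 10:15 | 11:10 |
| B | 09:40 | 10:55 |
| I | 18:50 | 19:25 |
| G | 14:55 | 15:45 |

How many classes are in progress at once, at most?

Sort all start/end points and keep a running count:
07:00 start A → 1
08:20 end A → 0
09:40 start B → 1
10:05 start D → 2
10:15 start C → 3
10:55 end B → 2
11:10 end C → 1
11:25 end D → 0
12:45 start E → 1
13:15 start F → 2
13:55 end E → 1
14:10 end F → 0
14:55 start G → 1
15:45 end G → 0
18:05 start H → 1
18:50 start I → 2
19:05 end H → 1
19:25 end I → 0
Peak is 3, at 10:15 (B, C, D).

3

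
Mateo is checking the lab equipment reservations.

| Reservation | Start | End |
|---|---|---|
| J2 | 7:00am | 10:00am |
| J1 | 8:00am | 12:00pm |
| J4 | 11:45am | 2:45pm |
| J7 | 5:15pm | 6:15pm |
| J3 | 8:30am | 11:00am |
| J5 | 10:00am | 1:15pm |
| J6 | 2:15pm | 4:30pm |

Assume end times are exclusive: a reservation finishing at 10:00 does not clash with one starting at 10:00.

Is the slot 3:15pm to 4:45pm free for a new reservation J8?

No — it overlaps J6

J2: ends 10:00am at or before J8 starts 3:15pm → clear.
J1: ends 12:00pm at or before J8 starts 3:15pm → clear.
J3: ends 11:00am at or before J8 starts 3:15pm → clear.
J5: ends 1:15pm at or before J8 starts 3:15pm → clear.
J4: ends 2:45pm at or before J8 starts 3:15pm → clear.
J6: starts 2:15pm before J8 ends 4:45pm, and ends 4:30pm after J8 starts 3:15pm → overlap.
J7: starts 5:15pm at or after J8 ends 4:45pm → clear.
J8 overlaps J6.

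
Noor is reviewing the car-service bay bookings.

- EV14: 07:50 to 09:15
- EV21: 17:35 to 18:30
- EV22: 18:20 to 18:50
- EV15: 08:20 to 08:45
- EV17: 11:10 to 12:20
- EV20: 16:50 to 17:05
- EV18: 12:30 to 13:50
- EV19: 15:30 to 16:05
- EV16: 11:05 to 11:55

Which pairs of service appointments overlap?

Check each pair: they overlap iff neither finishes before the other starts.
Sorted by start: EV14, EV15, EV16, EV17, EV18, EV19, EV20, EV21, EV22.
EV15 starts before EV14 ends → EV14 and EV15 overlap.
EV16 starts after EV14 ends; EV14 is clear from here.
EV16 starts after EV15 ends; EV15 is clear from here.
EV17 starts before EV16 ends → EV16 and EV17 overlap.
EV18 starts after EV16 ends; EV16 is clear from here.
EV18 starts after EV17 ends; EV17 is clear from here.
EV19 starts after EV18 ends; EV18 is clear from here.
EV20 starts after EV19 ends; EV19 is clear from here.
EV21 starts after EV20 ends; EV20 is clear from here.
EV22 starts before EV21 ends → EV21 and EV22 overlap.

EV14 & EV15, EV16 & EV17, EV21 & EV22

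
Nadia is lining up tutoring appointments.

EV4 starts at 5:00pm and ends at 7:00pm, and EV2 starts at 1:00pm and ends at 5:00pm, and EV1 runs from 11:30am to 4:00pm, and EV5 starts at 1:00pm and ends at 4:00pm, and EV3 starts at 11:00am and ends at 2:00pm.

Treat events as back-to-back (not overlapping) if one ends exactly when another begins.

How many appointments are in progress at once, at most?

Sort all start/end points and keep a running count:
11:00am start EV3 → 1
11:30am start EV1 → 2
1:00pm start EV2 → 3
1:00pm start EV5 → 4
2:00pm end EV3 → 3
4:00pm end EV1 → 2
4:00pm end EV5 → 1
5:00pm end EV2 → 0
5:00pm start EV4 → 1
7:00pm end EV4 → 0
Peak is 4, at 1:00pm (EV1, EV2, EV3, EV5).

4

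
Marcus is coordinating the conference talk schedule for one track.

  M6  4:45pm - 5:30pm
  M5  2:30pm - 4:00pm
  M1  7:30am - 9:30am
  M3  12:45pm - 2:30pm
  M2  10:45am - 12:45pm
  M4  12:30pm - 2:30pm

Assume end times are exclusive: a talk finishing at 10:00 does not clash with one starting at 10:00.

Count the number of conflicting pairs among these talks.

2

Check each pair: they overlap iff neither finishes before the other starts.
Sorted by start: M1, M2, M4, M3, M5, M6.
M2 starts after M1 ends, so M1 has no further overlaps.
M4 starts before M2 ends → M2 and M4 overlap.
M3 starts exactly when M2 ends (back-to-back, no overlap), so M2 has no further overlaps.
M3 starts before M4 ends → M4 and M3 overlap.
M5 starts exactly when M4 ends (back-to-back, no overlap), so M4 has no further overlaps.
M5 starts exactly when M3 ends (back-to-back, no overlap), so M3 has no further overlaps.
M6 starts after M5 ends.
Overlapping pairs: M2 & M4, M3 & M4 — 2 in total.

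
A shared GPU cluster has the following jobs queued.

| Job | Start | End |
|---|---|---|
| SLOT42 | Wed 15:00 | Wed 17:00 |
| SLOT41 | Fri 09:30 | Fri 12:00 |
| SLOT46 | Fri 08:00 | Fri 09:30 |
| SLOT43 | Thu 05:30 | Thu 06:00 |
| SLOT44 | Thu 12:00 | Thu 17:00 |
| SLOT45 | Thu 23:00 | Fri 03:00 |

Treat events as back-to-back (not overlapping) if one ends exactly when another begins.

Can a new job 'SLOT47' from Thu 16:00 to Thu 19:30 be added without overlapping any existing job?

SLOT42: ends Wed 17:00 at or before SLOT47 starts Thu 16:00 → clear.
SLOT43: ends Thu 06:00 at or before SLOT47 starts Thu 16:00 → clear.
SLOT44: starts Thu 12:00 before SLOT47 ends Thu 19:30, and ends Thu 17:00 after SLOT47 starts Thu 16:00 → overlap.
SLOT45: starts Thu 23:00 at or after SLOT47 ends Thu 19:30 → clear.
SLOT46: starts Fri 08:00 at or after SLOT47 ends Thu 19:30 → clear.
SLOT41: starts Fri 09:30 at or after SLOT47 ends Thu 19:30 → clear.
SLOT47 overlaps SLOT44.

No — it overlaps SLOT44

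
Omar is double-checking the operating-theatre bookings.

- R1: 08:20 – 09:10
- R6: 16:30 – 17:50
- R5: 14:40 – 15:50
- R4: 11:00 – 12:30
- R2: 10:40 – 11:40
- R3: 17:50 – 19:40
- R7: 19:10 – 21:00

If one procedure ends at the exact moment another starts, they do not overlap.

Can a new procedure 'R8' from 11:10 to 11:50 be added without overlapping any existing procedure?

R1: ends 09:10 at or before R8 starts 11:10 → clear.
R2: starts 10:40 before R8 ends 11:50, and ends 11:40 after R8 starts 11:10 → overlap.
R4: starts 11:00 before R8 ends 11:50, and ends 12:30 after R8 starts 11:10 → overlap.
R5: starts 14:40 at or after R8 ends 11:50 → clear.
R6: starts 16:30 at or after R8 ends 11:50 → clear.
R3: starts 17:50 at or after R8 ends 11:50 → clear.
R7: starts 19:10 at or after R8 ends 11:50 → clear.
R8 overlaps R2, R4.

No — it overlaps R2, R4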